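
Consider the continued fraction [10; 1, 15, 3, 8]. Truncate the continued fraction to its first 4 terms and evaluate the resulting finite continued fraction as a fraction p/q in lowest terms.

536/49

a_0 = 10: 10/1
a_1 = 1: 11/1
a_2 = 15: 175/16
a_3 = 3: 536/49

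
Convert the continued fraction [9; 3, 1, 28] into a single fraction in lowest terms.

Start with 28.
1 + 1/(28/1) = 1 + 1/28 = 29/28
3 + 1/(29/28) = 3 + 28/29 = 115/29
9 + 1/(115/29) = 9 + 29/115 = 1064/115

1064/115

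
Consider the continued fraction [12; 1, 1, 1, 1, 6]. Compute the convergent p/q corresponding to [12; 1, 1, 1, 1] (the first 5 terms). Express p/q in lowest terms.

Use the convergent recurrence hₖ = aₖ·hₖ₋₁ + hₖ₋₂ (and likewise for the denominators kₖ):
a_0 = 12: 12/1
a_1 = 1: 13/1
a_2 = 1: 25/2
a_3 = 1: 38/3
a_4 = 1: 63/5

63/5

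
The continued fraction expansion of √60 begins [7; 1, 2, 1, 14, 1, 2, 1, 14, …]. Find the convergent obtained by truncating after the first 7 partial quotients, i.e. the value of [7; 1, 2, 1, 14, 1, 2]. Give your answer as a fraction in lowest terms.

Start with 2.
1 + 1/(2/1) = 1 + 1/2 = 3/2
14 + 1/(3/2) = 14 + 2/3 = 44/3
1 + 1/(44/3) = 1 + 3/44 = 47/44
2 + 1/(47/44) = 2 + 44/47 = 138/47
1 + 1/(138/47) = 1 + 47/138 = 185/138
7 + 1/(185/138) = 7 + 138/185 = 1433/185

1433/185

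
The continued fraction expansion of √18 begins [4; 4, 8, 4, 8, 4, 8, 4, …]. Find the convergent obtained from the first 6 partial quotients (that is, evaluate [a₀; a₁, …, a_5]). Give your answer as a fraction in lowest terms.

19601/4620

Start with 4.
8 + 1/(4/1) = 8 + 1/4 = 33/4
4 + 1/(33/4) = 4 + 4/33 = 136/33
8 + 1/(136/33) = 8 + 33/136 = 1121/136
4 + 1/(1121/136) = 4 + 136/1121 = 4620/1121
4 + 1/(4620/1121) = 4 + 1121/4620 = 19601/4620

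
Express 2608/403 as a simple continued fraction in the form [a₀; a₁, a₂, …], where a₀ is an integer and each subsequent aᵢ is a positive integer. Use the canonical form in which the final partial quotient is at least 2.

⌊2608/403⌋ = 6, remainder 190
⌊403/190⌋ = 2, remainder 23
⌊190/23⌋ = 8, remainder 6
⌊23/6⌋ = 3, remainder 5
⌊6/5⌋ = 1, remainder 1
⌊5/1⌋ = 5, remainder 0

[6; 2, 8, 3, 1, 5]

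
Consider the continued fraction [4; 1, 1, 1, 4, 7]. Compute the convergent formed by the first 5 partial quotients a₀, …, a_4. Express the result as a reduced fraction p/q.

Start with 4.
1 + 1/(4/1) = 1 + 1/4 = 5/4
1 + 1/(5/4) = 1 + 4/5 = 9/5
1 + 1/(9/5) = 1 + 5/9 = 14/9
4 + 1/(14/9) = 4 + 9/14 = 65/14

65/14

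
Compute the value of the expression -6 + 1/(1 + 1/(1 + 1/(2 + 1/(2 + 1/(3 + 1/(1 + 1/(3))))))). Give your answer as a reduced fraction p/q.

-1083/200

Start with 3.
1 + 1/(3/1) = 1 + 1/3 = 4/3
3 + 1/(4/3) = 3 + 3/4 = 15/4
2 + 1/(15/4) = 2 + 4/15 = 34/15
2 + 1/(34/15) = 2 + 15/34 = 83/34
1 + 1/(83/34) = 1 + 34/83 = 117/83
1 + 1/(117/83) = 1 + 83/117 = 200/117
-6 + 1/(200/117) = -6 + 117/200 = -1083/200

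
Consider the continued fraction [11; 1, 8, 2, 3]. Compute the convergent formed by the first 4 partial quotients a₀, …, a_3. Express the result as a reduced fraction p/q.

226/19

Start with 2.
8 + 1/(2/1) = 8 + 1/2 = 17/2
1 + 1/(17/2) = 1 + 2/17 = 19/17
11 + 1/(19/17) = 11 + 17/19 = 226/19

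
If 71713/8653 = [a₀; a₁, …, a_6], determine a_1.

3

⌊71713/8653⌋ = 8, remainder 2489
⌊8653/2489⌋ = 3, remainder 1186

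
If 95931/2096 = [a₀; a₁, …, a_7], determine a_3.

3

95931 ÷ 2096 → quotient 45, remainder 1611
2096 ÷ 1611 → quotient 1, remainder 485
1611 ÷ 485 → quotient 3, remainder 156
485 ÷ 156 → quotient 3, remainder 17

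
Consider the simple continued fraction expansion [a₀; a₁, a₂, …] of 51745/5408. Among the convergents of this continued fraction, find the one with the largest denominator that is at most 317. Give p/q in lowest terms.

List convergents until the denominator exceeds the bound:
a_0 = 9: 9/1  (≤ bound)
a_1 = 1: 10/1  (≤ bound)
a_2 = 1: 19/2  (≤ bound)
a_3 = 3: 67/7  (≤ bound)
a_4 = 6: 421/44  (≤ bound)
a_5 = 10: 4277/447  (> 317, stop)

421/44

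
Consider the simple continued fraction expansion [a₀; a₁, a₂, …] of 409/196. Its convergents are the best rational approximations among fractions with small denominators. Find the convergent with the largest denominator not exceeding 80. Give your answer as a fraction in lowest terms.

List convergents until the denominator exceeds the bound:
a_0 = 2: 2/1  (≤ bound)
a_1 = 11: 23/11  (≤ bound)
a_2 = 1: 25/12  (≤ bound)
a_3 = 1: 48/23  (≤ bound)
a_4 = 8: 409/196  (> 80, stop)

48/23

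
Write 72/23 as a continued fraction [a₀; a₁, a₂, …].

⌊72/23⌋ = 3, remainder 3
⌊23/3⌋ = 7, remainder 2
⌊3/2⌋ = 1, remainder 1
⌊2/1⌋ = 2, remainder 0

[3; 7, 1, 2]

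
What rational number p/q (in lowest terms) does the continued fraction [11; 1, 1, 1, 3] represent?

Use the convergent recurrence hₖ = aₖ·hₖ₋₁ + hₖ₋₂ (and likewise for the denominators kₖ):
a_0 = 11: 11/1
a_1 = 1: 12/1
a_2 = 1: 23/2
a_3 = 1: 35/3
a_4 = 3: 128/11

128/11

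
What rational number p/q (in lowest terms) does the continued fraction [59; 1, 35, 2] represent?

Start with 2.
35 + 1/(2/1) = 35 + 1/2 = 71/2
1 + 1/(71/2) = 1 + 2/71 = 73/71
59 + 1/(73/71) = 59 + 71/73 = 4378/73

4378/73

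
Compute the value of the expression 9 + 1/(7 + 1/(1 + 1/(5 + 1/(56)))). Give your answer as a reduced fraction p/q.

Start with 56.
5 + 1/(56/1) = 5 + 1/56 = 281/56
1 + 1/(281/56) = 1 + 56/281 = 337/281
7 + 1/(337/281) = 7 + 281/337 = 2640/337
9 + 1/(2640/337) = 9 + 337/2640 = 24097/2640

24097/2640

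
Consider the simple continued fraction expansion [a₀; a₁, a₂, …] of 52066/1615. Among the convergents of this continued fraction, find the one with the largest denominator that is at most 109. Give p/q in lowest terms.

1483/46

a_0 = 32: 32/1  (≤ bound)
a_1 = 4: 129/4  (≤ bound)
a_2 = 5: 677/21  (≤ bound)
a_3 = 2: 1483/46  (≤ bound)
a_4 = 3: 5126/159  (> 109, stop)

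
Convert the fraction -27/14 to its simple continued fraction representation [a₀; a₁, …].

Repeatedly divide and take the remainder:
-27 ÷ 14 → quotient -2, remainder 1
14 ÷ 1 → quotient 14, remainder 0

[-2; 14]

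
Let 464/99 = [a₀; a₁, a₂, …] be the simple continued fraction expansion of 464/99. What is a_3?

5

Run the Euclidean algorithm, recording each quotient:
464 = 4·99 + 68, so a_0 = 4
99 = 1·68 + 31, so a_1 = 1
68 = 2·31 + 6, so a_2 = 2
31 = 5·6 + 1, so a_3 = 5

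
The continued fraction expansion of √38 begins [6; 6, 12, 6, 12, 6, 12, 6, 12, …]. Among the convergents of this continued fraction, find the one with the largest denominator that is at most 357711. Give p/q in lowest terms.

List convergents until the denominator exceeds the bound:
a_0 = 6: 6/1  (≤ bound)
a_1 = 6: 37/6  (≤ bound)
a_2 = 12: 450/73  (≤ bound)
a_3 = 6: 2737/444  (≤ bound)
a_4 = 12: 33294/5401  (≤ bound)
a_5 = 6: 202501/32850  (≤ bound)
a_6 = 12: 2463306/399601  (> 357711, stop)

202501/32850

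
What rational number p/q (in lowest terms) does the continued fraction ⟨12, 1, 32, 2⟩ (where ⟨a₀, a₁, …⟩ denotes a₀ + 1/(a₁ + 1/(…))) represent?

a_0 = 12: 12/1
a_1 = 1: 13/1
a_2 = 32: 428/33
a_3 = 2: 869/67

869/67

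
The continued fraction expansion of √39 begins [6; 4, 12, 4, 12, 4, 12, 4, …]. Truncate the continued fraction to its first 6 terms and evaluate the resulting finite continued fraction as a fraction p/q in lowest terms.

a_0 = 6: 6/1
a_1 = 4: 25/4
a_2 = 12: 306/49
a_3 = 4: 1249/200
a_4 = 12: 15294/2449
a_5 = 4: 62425/9996

62425/9996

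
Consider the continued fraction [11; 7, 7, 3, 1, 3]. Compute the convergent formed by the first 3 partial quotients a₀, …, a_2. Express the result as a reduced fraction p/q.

557/50

a_0 = 11: 11/1
a_1 = 7: 78/7
a_2 = 7: 557/50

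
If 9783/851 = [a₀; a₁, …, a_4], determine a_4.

2

⌊9783/851⌋ = 11, remainder 422
⌊851/422⌋ = 2, remainder 7
⌊422/7⌋ = 60, remainder 2
⌊7/2⌋ = 3, remainder 1
⌊2/1⌋ = 2, remainder 0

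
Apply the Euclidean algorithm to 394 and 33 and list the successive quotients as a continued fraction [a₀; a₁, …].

[11; 1, 15, 2]

394 = 11·33 + 31, so a_0 = 11
33 = 1·31 + 2, so a_1 = 1
31 = 15·2 + 1, so a_2 = 15
2 = 2·1 + 0, so a_3 = 2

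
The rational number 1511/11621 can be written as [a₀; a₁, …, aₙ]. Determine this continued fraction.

1511 = 0·11621 + 1511, so a_0 = 0
11621 = 7·1511 + 1044, so a_1 = 7
1511 = 1·1044 + 467, so a_2 = 1
1044 = 2·467 + 110, so a_3 = 2
467 = 4·110 + 27, so a_4 = 4
110 = 4·27 + 2, so a_5 = 4
27 = 13·2 + 1, so a_6 = 13
2 = 2·1 + 0, so a_7 = 2

[0; 7, 1, 2, 4, 4, 13, 2]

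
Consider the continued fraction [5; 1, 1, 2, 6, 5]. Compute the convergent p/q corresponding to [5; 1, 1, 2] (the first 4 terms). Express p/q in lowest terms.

Start with 2.
1 + 1/(2/1) = 1 + 1/2 = 3/2
1 + 1/(3/2) = 1 + 2/3 = 5/3
5 + 1/(5/3) = 5 + 3/5 = 28/5

28/5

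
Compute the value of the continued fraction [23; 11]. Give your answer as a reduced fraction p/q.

a_0 = 23: 23/1
a_1 = 11: 254/11

254/11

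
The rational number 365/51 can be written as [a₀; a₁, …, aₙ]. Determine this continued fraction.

[7; 6, 2, 1, 2]

365 = 7·51 + 8, so a_0 = 7
51 = 6·8 + 3, so a_1 = 6
8 = 2·3 + 2, so a_2 = 2
3 = 1·2 + 1, so a_3 = 1
2 = 2·1 + 0, so a_4 = 2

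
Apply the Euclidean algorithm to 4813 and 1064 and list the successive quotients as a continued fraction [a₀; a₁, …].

4813 ÷ 1064 → quotient 4, remainder 557
1064 ÷ 557 → quotient 1, remainder 507
557 ÷ 507 → quotient 1, remainder 50
507 ÷ 50 → quotient 10, remainder 7
50 ÷ 7 → quotient 7, remainder 1
7 ÷ 1 → quotient 7, remainder 0

[4; 1, 1, 10, 7, 7]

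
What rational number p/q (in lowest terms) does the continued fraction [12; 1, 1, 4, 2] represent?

Collapse the nested fraction from the inside out:
Start with 2.
4 + 1/(2/1) = 4 + 1/2 = 9/2
1 + 1/(9/2) = 1 + 2/9 = 11/9
1 + 1/(11/9) = 1 + 9/11 = 20/11
12 + 1/(20/11) = 12 + 11/20 = 251/20

251/20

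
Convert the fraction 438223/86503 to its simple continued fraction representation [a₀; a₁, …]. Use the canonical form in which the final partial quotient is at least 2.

Run the Euclidean algorithm, recording each quotient:
⌊438223/86503⌋ = 5, remainder 5708
⌊86503/5708⌋ = 15, remainder 883
⌊5708/883⌋ = 6, remainder 410
⌊883/410⌋ = 2, remainder 63
⌊410/63⌋ = 6, remainder 32
⌊63/32⌋ = 1, remainder 31
⌊32/31⌋ = 1, remainder 1
⌊31/1⌋ = 31, remainder 0

[5; 15, 6, 2, 6, 1, 1, 31]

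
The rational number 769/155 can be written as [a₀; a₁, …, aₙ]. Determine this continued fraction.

Apply division with remainder until the remainder is 0:
⌊769/155⌋ = 4, remainder 149
⌊155/149⌋ = 1, remainder 6
⌊149/6⌋ = 24, remainder 5
⌊6/5⌋ = 1, remainder 1
⌊5/1⌋ = 5, remainder 0

[4; 1, 24, 1, 5]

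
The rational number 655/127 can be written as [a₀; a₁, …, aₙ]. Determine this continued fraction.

655 ÷ 127 → quotient 5, remainder 20
127 ÷ 20 → quotient 6, remainder 7
20 ÷ 7 → quotient 2, remainder 6
7 ÷ 6 → quotient 1, remainder 1
6 ÷ 1 → quotient 6, remainder 0

[5; 6, 2, 1, 6]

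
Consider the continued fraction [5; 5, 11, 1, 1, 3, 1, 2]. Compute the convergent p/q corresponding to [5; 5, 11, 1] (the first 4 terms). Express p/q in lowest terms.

a_0 = 5: 5/1
a_1 = 5: 26/5
a_2 = 11: 291/56
a_3 = 1: 317/61

317/61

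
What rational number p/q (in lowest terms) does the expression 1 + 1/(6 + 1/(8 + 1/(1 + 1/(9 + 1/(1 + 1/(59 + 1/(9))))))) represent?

a_0 = 1: 1/1
a_1 = 6: 7/6
a_2 = 8: 57/49
a_3 = 1: 64/55
a_4 = 9: 633/544
a_5 = 1: 697/599
a_6 = 59: 41756/35885
a_7 = 9: 376501/323564

376501/323564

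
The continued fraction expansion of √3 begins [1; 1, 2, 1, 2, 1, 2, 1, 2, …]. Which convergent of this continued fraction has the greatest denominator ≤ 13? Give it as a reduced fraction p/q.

19/11

a_0 = 1: 1/1  (≤ bound)
a_1 = 1: 2/1  (≤ bound)
a_2 = 2: 5/3  (≤ bound)
a_3 = 1: 7/4  (≤ bound)
a_4 = 2: 19/11  (≤ bound)
a_5 = 1: 26/15  (> 13, stop)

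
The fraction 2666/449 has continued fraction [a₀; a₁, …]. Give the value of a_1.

1

Run the Euclidean algorithm, recording each quotient:
2666 = 5·449 + 421, so a_0 = 5
449 = 1·421 + 28, so a_1 = 1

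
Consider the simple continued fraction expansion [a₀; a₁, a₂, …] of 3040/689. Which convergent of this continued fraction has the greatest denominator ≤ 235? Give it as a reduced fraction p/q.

578/131

a_0 = 4: 4/1  (≤ bound)
a_1 = 2: 9/2  (≤ bound)
a_2 = 2: 22/5  (≤ bound)
a_3 = 2: 53/12  (≤ bound)
a_4 = 1: 75/17  (≤ bound)
a_5 = 7: 578/131  (≤ bound)
a_6 = 2: 1231/279  (> 235, stop)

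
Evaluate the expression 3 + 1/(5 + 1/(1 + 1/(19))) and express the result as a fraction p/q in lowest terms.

377/119

Build up convergents one term at a time:
a_0 = 3: 3/1
a_1 = 5: 16/5
a_2 = 1: 19/6
a_3 = 19: 377/119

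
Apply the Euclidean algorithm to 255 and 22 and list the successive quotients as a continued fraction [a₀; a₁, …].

[11; 1, 1, 2, 4]

Apply division with remainder until the remainder is 0:
255 = 11·22 + 13, so a_0 = 11
22 = 1·13 + 9, so a_1 = 1
13 = 1·9 + 4, so a_2 = 1
9 = 2·4 + 1, so a_3 = 2
4 = 4·1 + 0, so a_4 = 4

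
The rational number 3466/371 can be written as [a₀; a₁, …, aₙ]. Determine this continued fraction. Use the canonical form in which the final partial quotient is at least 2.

[9; 2, 1, 11, 1, 2, 3]

3466 = 9·371 + 127, so a_0 = 9
371 = 2·127 + 117, so a_1 = 2
127 = 1·117 + 10, so a_2 = 1
117 = 11·10 + 7, so a_3 = 11
10 = 1·7 + 3, so a_4 = 1
7 = 2·3 + 1, so a_5 = 2
3 = 3·1 + 0, so a_6 = 3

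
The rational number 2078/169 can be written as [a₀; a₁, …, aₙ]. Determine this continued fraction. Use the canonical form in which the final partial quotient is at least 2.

[12; 3, 2, 1, 1, 1, 2, 2]

⌊2078/169⌋ = 12, remainder 50
⌊169/50⌋ = 3, remainder 19
⌊50/19⌋ = 2, remainder 12
⌊19/12⌋ = 1, remainder 7
⌊12/7⌋ = 1, remainder 5
⌊7/5⌋ = 1, remainder 2
⌊5/2⌋ = 2, remainder 1
⌊2/1⌋ = 2, remainder 0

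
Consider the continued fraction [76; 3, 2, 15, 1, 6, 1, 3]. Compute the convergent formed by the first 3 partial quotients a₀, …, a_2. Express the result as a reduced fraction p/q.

534/7

Start with 2.
3 + 1/(2/1) = 3 + 1/2 = 7/2
76 + 1/(7/2) = 76 + 2/7 = 534/7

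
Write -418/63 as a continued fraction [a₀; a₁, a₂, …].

Repeatedly divide and take the remainder:
-418 ÷ 63 → quotient -7, remainder 23
63 ÷ 23 → quotient 2, remainder 17
23 ÷ 17 → quotient 1, remainder 6
17 ÷ 6 → quotient 2, remainder 5
6 ÷ 5 → quotient 1, remainder 1
5 ÷ 1 → quotient 5, remainder 0

[-7; 2, 1, 2, 1, 5]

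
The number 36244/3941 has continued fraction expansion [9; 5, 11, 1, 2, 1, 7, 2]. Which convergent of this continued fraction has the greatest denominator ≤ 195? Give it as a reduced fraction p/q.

1637/178

List convergents until the denominator exceeds the bound:
a_0 = 9: 9/1  (≤ bound)
a_1 = 5: 46/5  (≤ bound)
a_2 = 11: 515/56  (≤ bound)
a_3 = 1: 561/61  (≤ bound)
a_4 = 2: 1637/178  (≤ bound)
a_5 = 1: 2198/239  (> 195, stop)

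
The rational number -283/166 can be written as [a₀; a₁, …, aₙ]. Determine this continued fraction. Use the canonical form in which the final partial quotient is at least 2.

[-2; 3, 2, 1, 1, 2, 1, 2]

⌊-283/166⌋ = -2, remainder 49
⌊166/49⌋ = 3, remainder 19
⌊49/19⌋ = 2, remainder 11
⌊19/11⌋ = 1, remainder 8
⌊11/8⌋ = 1, remainder 3
⌊8/3⌋ = 2, remainder 2
⌊3/2⌋ = 1, remainder 1
⌊2/1⌋ = 2, remainder 0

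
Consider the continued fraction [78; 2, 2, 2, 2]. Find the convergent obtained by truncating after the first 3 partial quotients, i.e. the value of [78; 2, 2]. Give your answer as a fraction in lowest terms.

Start with 2.
2 + 1/(2/1) = 2 + 1/2 = 5/2
78 + 1/(5/2) = 78 + 2/5 = 392/5

392/5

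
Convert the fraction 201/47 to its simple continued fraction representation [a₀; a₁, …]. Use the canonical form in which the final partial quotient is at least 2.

201 ÷ 47 → quotient 4, remainder 13
47 ÷ 13 → quotient 3, remainder 8
13 ÷ 8 → quotient 1, remainder 5
8 ÷ 5 → quotient 1, remainder 3
5 ÷ 3 → quotient 1, remainder 2
3 ÷ 2 → quotient 1, remainder 1
2 ÷ 1 → quotient 2, remainder 0

[4; 3, 1, 1, 1, 1, 2]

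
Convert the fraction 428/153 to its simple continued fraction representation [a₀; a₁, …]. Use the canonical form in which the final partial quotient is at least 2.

[2; 1, 3, 1, 14, 2]

428 = 2·153 + 122, so a_0 = 2
153 = 1·122 + 31, so a_1 = 1
122 = 3·31 + 29, so a_2 = 3
31 = 1·29 + 2, so a_3 = 1
29 = 14·2 + 1, so a_4 = 14
2 = 2·1 + 0, so a_5 = 2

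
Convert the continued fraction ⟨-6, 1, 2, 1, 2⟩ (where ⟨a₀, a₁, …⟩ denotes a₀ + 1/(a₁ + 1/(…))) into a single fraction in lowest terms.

a_0 = -6: -6/1
a_1 = 1: -5/1
a_2 = 2: -16/3
a_3 = 1: -21/4
a_4 = 2: -58/11

-58/11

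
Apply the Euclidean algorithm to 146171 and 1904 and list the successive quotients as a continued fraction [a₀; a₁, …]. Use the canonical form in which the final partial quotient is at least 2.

Repeatedly divide and take the remainder:
146171 = 76·1904 + 1467, so a_0 = 76
1904 = 1·1467 + 437, so a_1 = 1
1467 = 3·437 + 156, so a_2 = 3
437 = 2·156 + 125, so a_3 = 2
156 = 1·125 + 31, so a_4 = 1
125 = 4·31 + 1, so a_5 = 4
31 = 31·1 + 0, so a_6 = 31

[76; 1, 3, 2, 1, 4, 31]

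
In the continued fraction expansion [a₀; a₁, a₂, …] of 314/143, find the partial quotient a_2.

314 ÷ 143 → quotient 2, remainder 28
143 ÷ 28 → quotient 5, remainder 3
28 ÷ 3 → quotient 9, remainder 1

9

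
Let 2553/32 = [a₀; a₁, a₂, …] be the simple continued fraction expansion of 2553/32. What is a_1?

2553 ÷ 32 → quotient 79, remainder 25
32 ÷ 25 → quotient 1, remainder 7

1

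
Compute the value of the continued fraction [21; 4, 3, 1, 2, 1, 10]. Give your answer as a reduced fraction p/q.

Start with 10.
1 + 1/(10/1) = 1 + 1/10 = 11/10
2 + 1/(11/10) = 2 + 10/11 = 32/11
1 + 1/(32/11) = 1 + 11/32 = 43/32
3 + 1/(43/32) = 3 + 32/43 = 161/43
4 + 1/(161/43) = 4 + 43/161 = 687/161
21 + 1/(687/161) = 21 + 161/687 = 14588/687

14588/687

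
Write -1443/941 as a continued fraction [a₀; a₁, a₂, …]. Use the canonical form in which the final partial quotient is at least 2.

[-2; 2, 6, 1, 30, 2]

Run the Euclidean algorithm, recording each quotient:
⌊-1443/941⌋ = -2, remainder 439
⌊941/439⌋ = 2, remainder 63
⌊439/63⌋ = 6, remainder 61
⌊63/61⌋ = 1, remainder 2
⌊61/2⌋ = 30, remainder 1
⌊2/1⌋ = 2, remainder 0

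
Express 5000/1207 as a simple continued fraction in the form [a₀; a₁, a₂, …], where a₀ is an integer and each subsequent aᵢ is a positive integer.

[4; 7, 57, 3]

5000 ÷ 1207 → quotient 4, remainder 172
1207 ÷ 172 → quotient 7, remainder 3
172 ÷ 3 → quotient 57, remainder 1
3 ÷ 1 → quotient 3, remainder 0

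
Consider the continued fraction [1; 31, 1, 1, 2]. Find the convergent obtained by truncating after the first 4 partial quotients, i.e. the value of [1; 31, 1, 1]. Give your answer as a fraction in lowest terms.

65/63

Collapse the nested fraction from the inside out:
Start with 1.
1 + 1/(1/1) = 1 + 1/1 = 2/1
31 + 1/(2/1) = 31 + 1/2 = 63/2
1 + 1/(63/2) = 1 + 2/63 = 65/63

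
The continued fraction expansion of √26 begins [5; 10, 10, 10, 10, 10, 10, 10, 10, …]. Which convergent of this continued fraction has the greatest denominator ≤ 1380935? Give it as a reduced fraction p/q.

5357035/1050601

List convergents until the denominator exceeds the bound:
a_0 = 5: 5/1  (≤ bound)
a_1 = 10: 51/10  (≤ bound)
a_2 = 10: 515/101  (≤ bound)
a_3 = 10: 5201/1020  (≤ bound)
a_4 = 10: 52525/10301  (≤ bound)
a_5 = 10: 530451/104030  (≤ bound)
a_6 = 10: 5357035/1050601  (≤ bound)
a_7 = 10: 54100801/10610040  (> 1380935, stop)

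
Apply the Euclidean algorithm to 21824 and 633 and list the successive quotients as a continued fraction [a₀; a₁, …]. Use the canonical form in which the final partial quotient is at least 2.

[34; 2, 10, 2, 2, 2, 2]

⌊21824/633⌋ = 34, remainder 302
⌊633/302⌋ = 2, remainder 29
⌊302/29⌋ = 10, remainder 12
⌊29/12⌋ = 2, remainder 5
⌊12/5⌋ = 2, remainder 2
⌊5/2⌋ = 2, remainder 1
⌊2/1⌋ = 2, remainder 0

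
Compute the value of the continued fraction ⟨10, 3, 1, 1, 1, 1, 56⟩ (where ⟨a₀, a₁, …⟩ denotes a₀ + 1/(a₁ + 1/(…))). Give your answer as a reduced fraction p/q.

10473/1019

a_0 = 10: 10/1
a_1 = 3: 31/3
a_2 = 1: 41/4
a_3 = 1: 72/7
a_4 = 1: 113/11
a_5 = 1: 185/18
a_6 = 56: 10473/1019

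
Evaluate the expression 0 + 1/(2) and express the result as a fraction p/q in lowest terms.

1/2

a_0 = 0: 0/1
a_1 = 2: 1/2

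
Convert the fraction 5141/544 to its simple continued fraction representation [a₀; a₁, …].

[9; 2, 4, 1, 1, 6, 4]

⌊5141/544⌋ = 9, remainder 245
⌊544/245⌋ = 2, remainder 54
⌊245/54⌋ = 4, remainder 29
⌊54/29⌋ = 1, remainder 25
⌊29/25⌋ = 1, remainder 4
⌊25/4⌋ = 6, remainder 1
⌊4/1⌋ = 4, remainder 0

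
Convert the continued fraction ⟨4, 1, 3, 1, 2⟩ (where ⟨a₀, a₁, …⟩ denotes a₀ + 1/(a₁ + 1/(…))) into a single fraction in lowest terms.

Start with 2.
1 + 1/(2/1) = 1 + 1/2 = 3/2
3 + 1/(3/2) = 3 + 2/3 = 11/3
1 + 1/(11/3) = 1 + 3/11 = 14/11
4 + 1/(14/11) = 4 + 11/14 = 67/14

67/14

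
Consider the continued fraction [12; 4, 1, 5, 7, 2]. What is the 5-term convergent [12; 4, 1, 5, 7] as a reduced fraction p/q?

Start with 7.
5 + 1/(7/1) = 5 + 1/7 = 36/7
1 + 1/(36/7) = 1 + 7/36 = 43/36
4 + 1/(43/36) = 4 + 36/43 = 208/43
12 + 1/(208/43) = 12 + 43/208 = 2539/208

2539/208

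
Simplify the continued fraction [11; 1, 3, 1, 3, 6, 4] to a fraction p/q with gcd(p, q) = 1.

Work from the innermost term outward:
Start with 4.
6 + 1/(4/1) = 6 + 1/4 = 25/4
3 + 1/(25/4) = 3 + 4/25 = 79/25
1 + 1/(79/25) = 1 + 25/79 = 104/79
3 + 1/(104/79) = 3 + 79/104 = 391/104
1 + 1/(391/104) = 1 + 104/391 = 495/391
11 + 1/(495/391) = 11 + 391/495 = 5836/495

5836/495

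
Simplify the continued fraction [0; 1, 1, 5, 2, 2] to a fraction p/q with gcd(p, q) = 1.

a_0 = 0: 0/1
a_1 = 1: 1/1
a_2 = 1: 1/2
a_3 = 5: 6/11
a_4 = 2: 13/24
a_5 = 2: 32/59

32/59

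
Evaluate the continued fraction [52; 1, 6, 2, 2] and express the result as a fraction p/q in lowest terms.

1956/37

Start with 2.
2 + 1/(2/1) = 2 + 1/2 = 5/2
6 + 1/(5/2) = 6 + 2/5 = 32/5
1 + 1/(32/5) = 1 + 5/32 = 37/32
52 + 1/(37/32) = 52 + 32/37 = 1956/37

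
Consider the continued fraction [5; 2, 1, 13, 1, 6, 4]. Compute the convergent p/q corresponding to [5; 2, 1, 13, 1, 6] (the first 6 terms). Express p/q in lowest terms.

1629/305

Compute successive convergents:
a_0 = 5: 5/1
a_1 = 2: 11/2
a_2 = 1: 16/3
a_3 = 13: 219/41
a_4 = 1: 235/44
a_5 = 6: 1629/305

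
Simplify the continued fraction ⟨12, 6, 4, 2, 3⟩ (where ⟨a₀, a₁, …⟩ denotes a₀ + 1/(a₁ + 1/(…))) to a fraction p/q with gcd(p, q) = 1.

2347/193

Compute successive convergents:
a_0 = 12: 12/1
a_1 = 6: 73/6
a_2 = 4: 304/25
a_3 = 2: 681/56
a_4 = 3: 2347/193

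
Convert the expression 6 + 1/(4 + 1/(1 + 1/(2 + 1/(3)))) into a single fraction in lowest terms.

292/47

Starting at the tail and folding back:
Start with 3.
2 + 1/(3/1) = 2 + 1/3 = 7/3
1 + 1/(7/3) = 1 + 3/7 = 10/7
4 + 1/(10/7) = 4 + 7/10 = 47/10
6 + 1/(47/10) = 6 + 10/47 = 292/47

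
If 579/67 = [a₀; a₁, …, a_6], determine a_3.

579 = 8·67 + 43, so a_0 = 8
67 = 1·43 + 24, so a_1 = 1
43 = 1·24 + 19, so a_2 = 1
24 = 1·19 + 5, so a_3 = 1

1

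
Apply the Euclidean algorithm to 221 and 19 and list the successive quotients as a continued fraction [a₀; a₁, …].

[11; 1, 1, 1, 2, 2]

Run the Euclidean algorithm, recording each quotient:
221 = 11·19 + 12, so a_0 = 11
19 = 1·12 + 7, so a_1 = 1
12 = 1·7 + 5, so a_2 = 1
7 = 1·5 + 2, so a_3 = 1
5 = 2·2 + 1, so a_4 = 2
2 = 2·1 + 0, so a_5 = 2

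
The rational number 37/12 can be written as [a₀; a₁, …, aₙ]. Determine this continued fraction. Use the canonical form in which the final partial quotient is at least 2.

Run the Euclidean algorithm, recording each quotient:
37 ÷ 12 → quotient 3, remainder 1
12 ÷ 1 → quotient 12, remainder 0

[3; 12]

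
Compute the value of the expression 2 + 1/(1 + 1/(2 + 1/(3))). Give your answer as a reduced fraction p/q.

27/10

Collapse the nested fraction from the inside out:
Start with 3.
2 + 1/(3/1) = 2 + 1/3 = 7/3
1 + 1/(7/3) = 1 + 3/7 = 10/7
2 + 1/(10/7) = 2 + 7/10 = 27/10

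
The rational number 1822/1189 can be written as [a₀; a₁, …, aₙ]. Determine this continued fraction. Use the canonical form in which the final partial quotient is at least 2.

[1; 1, 1, 7, 4, 1, 1, 8]

1822 ÷ 1189 → quotient 1, remainder 633
1189 ÷ 633 → quotient 1, remainder 556
633 ÷ 556 → quotient 1, remainder 77
556 ÷ 77 → quotient 7, remainder 17
77 ÷ 17 → quotient 4, remainder 9
17 ÷ 9 → quotient 1, remainder 8
9 ÷ 8 → quotient 1, remainder 1
8 ÷ 1 → quotient 8, remainder 0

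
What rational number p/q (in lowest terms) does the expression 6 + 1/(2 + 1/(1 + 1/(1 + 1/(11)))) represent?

371/58

a_0 = 6: 6/1
a_1 = 2: 13/2
a_2 = 1: 19/3
a_3 = 1: 32/5
a_4 = 11: 371/58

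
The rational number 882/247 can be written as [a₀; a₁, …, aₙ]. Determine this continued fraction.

[3; 1, 1, 3, 35]

Run the Euclidean algorithm, recording each quotient:
⌊882/247⌋ = 3, remainder 141
⌊247/141⌋ = 1, remainder 106
⌊141/106⌋ = 1, remainder 35
⌊106/35⌋ = 3, remainder 1
⌊35/1⌋ = 35, remainder 0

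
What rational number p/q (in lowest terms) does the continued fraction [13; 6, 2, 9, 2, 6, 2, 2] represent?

117114/8903

a_0 = 13: 13/1
a_1 = 6: 79/6
a_2 = 2: 171/13
a_3 = 9: 1618/123
a_4 = 2: 3407/259
a_5 = 6: 22060/1677
a_6 = 2: 47527/3613
a_7 = 2: 117114/8903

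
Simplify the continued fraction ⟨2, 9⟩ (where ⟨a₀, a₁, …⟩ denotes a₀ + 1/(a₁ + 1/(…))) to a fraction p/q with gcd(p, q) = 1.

a_0 = 2: 2/1
a_1 = 9: 19/9

19/9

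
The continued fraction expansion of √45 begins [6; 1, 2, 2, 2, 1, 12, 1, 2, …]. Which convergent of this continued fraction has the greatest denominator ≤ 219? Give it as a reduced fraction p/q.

a_0 = 6: 6/1  (≤ bound)
a_1 = 1: 7/1  (≤ bound)
a_2 = 2: 20/3  (≤ bound)
a_3 = 2: 47/7  (≤ bound)
a_4 = 2: 114/17  (≤ bound)
a_5 = 1: 161/24  (≤ bound)
a_6 = 12: 2046/305  (> 219, stop)

161/24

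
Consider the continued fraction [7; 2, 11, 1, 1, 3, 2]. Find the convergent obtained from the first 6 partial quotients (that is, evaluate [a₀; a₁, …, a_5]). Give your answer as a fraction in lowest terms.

1264/169

Start with 3.
1 + 1/(3/1) = 1 + 1/3 = 4/3
1 + 1/(4/3) = 1 + 3/4 = 7/4
11 + 1/(7/4) = 11 + 4/7 = 81/7
2 + 1/(81/7) = 2 + 7/81 = 169/81
7 + 1/(169/81) = 7 + 81/169 = 1264/169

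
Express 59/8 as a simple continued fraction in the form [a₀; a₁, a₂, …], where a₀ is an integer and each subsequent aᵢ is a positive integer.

Repeatedly divide and take the remainder:
⌊59/8⌋ = 7, remainder 3
⌊8/3⌋ = 2, remainder 2
⌊3/2⌋ = 1, remainder 1
⌊2/1⌋ = 2, remainder 0

[7; 2, 1, 2]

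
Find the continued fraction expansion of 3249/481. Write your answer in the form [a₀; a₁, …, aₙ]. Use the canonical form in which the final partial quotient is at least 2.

[6; 1, 3, 13, 9]

3249 = 6·481 + 363, so a_0 = 6
481 = 1·363 + 118, so a_1 = 1
363 = 3·118 + 9, so a_2 = 3
118 = 13·9 + 1, so a_3 = 13
9 = 9·1 + 0, so a_4 = 9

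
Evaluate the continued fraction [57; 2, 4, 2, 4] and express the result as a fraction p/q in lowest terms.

5113/89

Start with 4.
2 + 1/(4/1) = 2 + 1/4 = 9/4
4 + 1/(9/4) = 4 + 4/9 = 40/9
2 + 1/(40/9) = 2 + 9/40 = 89/40
57 + 1/(89/40) = 57 + 40/89 = 5113/89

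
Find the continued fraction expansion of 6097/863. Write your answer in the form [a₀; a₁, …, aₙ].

Apply division with remainder until the remainder is 0:
6097 ÷ 863 → quotient 7, remainder 56
863 ÷ 56 → quotient 15, remainder 23
56 ÷ 23 → quotient 2, remainder 10
23 ÷ 10 → quotient 2, remainder 3
10 ÷ 3 → quotient 3, remainder 1
3 ÷ 1 → quotient 3, remainder 0

[7; 15, 2, 2, 3, 3]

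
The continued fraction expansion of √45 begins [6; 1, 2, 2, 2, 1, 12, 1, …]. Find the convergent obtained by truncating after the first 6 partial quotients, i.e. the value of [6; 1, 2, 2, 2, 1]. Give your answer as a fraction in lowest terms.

161/24

Start with 1.
2 + 1/(1/1) = 2 + 1/1 = 3/1
2 + 1/(3/1) = 2 + 1/3 = 7/3
2 + 1/(7/3) = 2 + 3/7 = 17/7
1 + 1/(17/7) = 1 + 7/17 = 24/17
6 + 1/(24/17) = 6 + 17/24 = 161/24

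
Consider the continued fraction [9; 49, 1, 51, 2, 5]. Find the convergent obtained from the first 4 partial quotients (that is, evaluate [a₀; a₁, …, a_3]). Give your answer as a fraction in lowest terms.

Starting at the tail and folding back:
Start with 51.
1 + 1/(51/1) = 1 + 1/51 = 52/51
49 + 1/(52/51) = 49 + 51/52 = 2599/52
9 + 1/(2599/52) = 9 + 52/2599 = 23443/2599

23443/2599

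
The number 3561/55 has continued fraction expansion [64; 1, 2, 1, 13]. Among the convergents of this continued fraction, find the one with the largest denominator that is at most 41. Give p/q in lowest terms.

259/4

List convergents until the denominator exceeds the bound:
a_0 = 64: 64/1  (≤ bound)
a_1 = 1: 65/1  (≤ bound)
a_2 = 2: 194/3  (≤ bound)
a_3 = 1: 259/4  (≤ bound)
a_4 = 13: 3561/55  (> 41, stop)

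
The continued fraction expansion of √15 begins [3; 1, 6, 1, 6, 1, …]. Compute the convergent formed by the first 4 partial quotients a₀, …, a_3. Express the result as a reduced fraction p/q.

Use the convergent recurrence hₖ = aₖ·hₖ₋₁ + hₖ₋₂ (and likewise for the denominators kₖ):
a_0 = 3: 3/1
a_1 = 1: 4/1
a_2 = 6: 27/7
a_3 = 1: 31/8

31/8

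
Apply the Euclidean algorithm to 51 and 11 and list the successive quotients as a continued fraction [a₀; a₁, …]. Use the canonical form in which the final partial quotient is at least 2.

51 = 4·11 + 7, so a_0 = 4
11 = 1·7 + 4, so a_1 = 1
7 = 1·4 + 3, so a_2 = 1
4 = 1·3 + 1, so a_3 = 1
3 = 3·1 + 0, so a_4 = 3

[4; 1, 1, 1, 3]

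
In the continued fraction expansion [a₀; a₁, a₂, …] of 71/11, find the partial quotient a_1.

2

71 = 6·11 + 5, so a_0 = 6
11 = 2·5 + 1, so a_1 = 2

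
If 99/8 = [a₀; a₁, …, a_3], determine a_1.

2

99 ÷ 8 → quotient 12, remainder 3
8 ÷ 3 → quotient 2, remainder 2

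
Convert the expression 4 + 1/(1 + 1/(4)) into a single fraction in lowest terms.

24/5

Collapse the nested fraction from the inside out:
Start with 4.
1 + 1/(4/1) = 1 + 1/4 = 5/4
4 + 1/(5/4) = 4 + 4/5 = 24/5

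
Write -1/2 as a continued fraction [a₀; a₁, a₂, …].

[-1; 2]

Apply division with remainder until the remainder is 0:
⌊-1/2⌋ = -1, remainder 1
⌊2/1⌋ = 2, remainder 0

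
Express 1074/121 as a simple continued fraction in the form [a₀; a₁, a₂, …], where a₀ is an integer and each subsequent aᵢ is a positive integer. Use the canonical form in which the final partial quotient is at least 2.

1074 ÷ 121 → quotient 8, remainder 106
121 ÷ 106 → quotient 1, remainder 15
106 ÷ 15 → quotient 7, remainder 1
15 ÷ 1 → quotient 15, remainder 0

[8; 1, 7, 15]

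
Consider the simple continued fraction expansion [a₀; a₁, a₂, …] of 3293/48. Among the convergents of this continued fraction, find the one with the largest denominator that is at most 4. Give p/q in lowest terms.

206/3

a_0 = 68: 68/1  (≤ bound)
a_1 = 1: 69/1  (≤ bound)
a_2 = 1: 137/2  (≤ bound)
a_3 = 1: 206/3  (≤ bound)
a_4 = 1: 343/5  (> 4, stop)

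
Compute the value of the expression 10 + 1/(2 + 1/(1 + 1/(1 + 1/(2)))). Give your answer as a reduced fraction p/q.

Start with 2.
1 + 1/(2/1) = 1 + 1/2 = 3/2
1 + 1/(3/2) = 1 + 2/3 = 5/3
2 + 1/(5/3) = 2 + 3/5 = 13/5
10 + 1/(13/5) = 10 + 5/13 = 135/13

135/13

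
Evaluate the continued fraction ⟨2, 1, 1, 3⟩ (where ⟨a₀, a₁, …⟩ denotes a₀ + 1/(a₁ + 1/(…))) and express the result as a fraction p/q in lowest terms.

18/7

a_0 = 2: 2/1
a_1 = 1: 3/1
a_2 = 1: 5/2
a_3 = 3: 18/7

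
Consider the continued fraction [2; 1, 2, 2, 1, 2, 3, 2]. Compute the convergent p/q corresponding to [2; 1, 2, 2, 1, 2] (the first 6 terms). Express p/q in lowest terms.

73/27

Start with 2.
1 + 1/(2/1) = 1 + 1/2 = 3/2
2 + 1/(3/2) = 2 + 2/3 = 8/3
2 + 1/(8/3) = 2 + 3/8 = 19/8
1 + 1/(19/8) = 1 + 8/19 = 27/19
2 + 1/(27/19) = 2 + 19/27 = 73/27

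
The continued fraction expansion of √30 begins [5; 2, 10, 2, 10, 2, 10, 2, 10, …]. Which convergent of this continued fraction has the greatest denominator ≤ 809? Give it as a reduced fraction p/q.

List convergents until the denominator exceeds the bound:
a_0 = 5: 5/1  (≤ bound)
a_1 = 2: 11/2  (≤ bound)
a_2 = 10: 115/21  (≤ bound)
a_3 = 2: 241/44  (≤ bound)
a_4 = 10: 2525/461  (≤ bound)
a_5 = 2: 5291/966  (> 809, stop)

2525/461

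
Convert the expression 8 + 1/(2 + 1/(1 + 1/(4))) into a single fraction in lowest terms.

Start with 4.
1 + 1/(4/1) = 1 + 1/4 = 5/4
2 + 1/(5/4) = 2 + 4/5 = 14/5
8 + 1/(14/5) = 8 + 5/14 = 117/14

117/14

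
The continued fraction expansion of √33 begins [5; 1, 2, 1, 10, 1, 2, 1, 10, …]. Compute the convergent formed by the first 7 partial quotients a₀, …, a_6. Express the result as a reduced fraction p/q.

Start with 2.
1 + 1/(2/1) = 1 + 1/2 = 3/2
10 + 1/(3/2) = 10 + 2/3 = 32/3
1 + 1/(32/3) = 1 + 3/32 = 35/32
2 + 1/(35/32) = 2 + 32/35 = 102/35
1 + 1/(102/35) = 1 + 35/102 = 137/102
5 + 1/(137/102) = 5 + 102/137 = 787/137

787/137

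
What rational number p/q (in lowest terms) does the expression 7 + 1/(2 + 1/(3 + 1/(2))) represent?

119/16

Use the convergent recurrence hₖ = aₖ·hₖ₋₁ + hₖ₋₂ (and likewise for the denominators kₖ):
a_0 = 7: 7/1
a_1 = 2: 15/2
a_2 = 3: 52/7
a_3 = 2: 119/16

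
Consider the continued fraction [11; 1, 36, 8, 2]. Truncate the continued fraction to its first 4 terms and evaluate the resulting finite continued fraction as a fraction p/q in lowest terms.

3556/297

Start with 8.
36 + 1/(8/1) = 36 + 1/8 = 289/8
1 + 1/(289/8) = 1 + 8/289 = 297/289
11 + 1/(297/289) = 11 + 289/297 = 3556/297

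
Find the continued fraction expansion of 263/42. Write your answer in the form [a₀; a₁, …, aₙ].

[6; 3, 1, 4, 2]

⌊263/42⌋ = 6, remainder 11
⌊42/11⌋ = 3, remainder 9
⌊11/9⌋ = 1, remainder 2
⌊9/2⌋ = 4, remainder 1
⌊2/1⌋ = 2, remainder 0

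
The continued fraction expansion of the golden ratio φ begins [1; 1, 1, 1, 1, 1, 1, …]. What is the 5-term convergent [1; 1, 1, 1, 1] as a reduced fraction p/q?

Start with 1.
1 + 1/(1/1) = 1 + 1/1 = 2/1
1 + 1/(2/1) = 1 + 1/2 = 3/2
1 + 1/(3/2) = 1 + 2/3 = 5/3
1 + 1/(5/3) = 1 + 3/5 = 8/5

8/5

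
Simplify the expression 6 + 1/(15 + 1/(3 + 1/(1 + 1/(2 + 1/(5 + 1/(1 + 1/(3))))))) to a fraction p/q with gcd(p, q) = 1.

a_0 = 6: 6/1
a_1 = 15: 91/15
a_2 = 3: 279/46
a_3 = 1: 370/61
a_4 = 2: 1019/168
a_5 = 5: 5465/901
a_6 = 1: 6484/1069
a_7 = 3: 24917/4108

24917/4108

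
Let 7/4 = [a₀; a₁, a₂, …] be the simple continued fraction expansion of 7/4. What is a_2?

Repeatedly divide and take the remainder:
7 ÷ 4 → quotient 1, remainder 3
4 ÷ 3 → quotient 1, remainder 1
3 ÷ 1 → quotient 3, remainder 0

3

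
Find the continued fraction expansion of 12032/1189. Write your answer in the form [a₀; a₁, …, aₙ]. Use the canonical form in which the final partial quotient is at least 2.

[10; 8, 2, 1, 2, 8, 2]

12032 = 10·1189 + 142, so a_0 = 10
1189 = 8·142 + 53, so a_1 = 8
142 = 2·53 + 36, so a_2 = 2
53 = 1·36 + 17, so a_3 = 1
36 = 2·17 + 2, so a_4 = 2
17 = 8·2 + 1, so a_5 = 8
2 = 2·1 + 0, so a_6 = 2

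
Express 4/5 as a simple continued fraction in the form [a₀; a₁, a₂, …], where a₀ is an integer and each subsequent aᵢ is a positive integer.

[0; 1, 4]

Repeatedly divide and take the remainder:
⌊4/5⌋ = 0, remainder 4
⌊5/4⌋ = 1, remainder 1
⌊4/1⌋ = 4, remainder 0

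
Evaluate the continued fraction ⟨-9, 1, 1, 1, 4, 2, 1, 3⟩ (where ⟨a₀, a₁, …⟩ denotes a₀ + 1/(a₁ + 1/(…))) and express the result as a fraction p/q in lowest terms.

-1387/166

a_0 = -9: -9/1
a_1 = 1: -8/1
a_2 = 1: -17/2
a_3 = 1: -25/3
a_4 = 4: -117/14
a_5 = 2: -259/31
a_6 = 1: -376/45
a_7 = 3: -1387/166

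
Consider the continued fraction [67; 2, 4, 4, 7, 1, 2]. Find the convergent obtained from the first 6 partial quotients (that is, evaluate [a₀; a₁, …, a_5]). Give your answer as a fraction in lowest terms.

Compute successive convergents:
a_0 = 67: 67/1
a_1 = 2: 135/2
a_2 = 4: 607/9
a_3 = 4: 2563/38
a_4 = 7: 18548/275
a_5 = 1: 21111/313

21111/313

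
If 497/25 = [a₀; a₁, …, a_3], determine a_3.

497 ÷ 25 → quotient 19, remainder 22
25 ÷ 22 → quotient 1, remainder 3
22 ÷ 3 → quotient 7, remainder 1
3 ÷ 1 → quotient 3, remainder 0

3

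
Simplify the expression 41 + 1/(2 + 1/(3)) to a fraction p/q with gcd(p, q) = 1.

Start with 3.
2 + 1/(3/1) = 2 + 1/3 = 7/3
41 + 1/(7/3) = 41 + 3/7 = 290/7

290/7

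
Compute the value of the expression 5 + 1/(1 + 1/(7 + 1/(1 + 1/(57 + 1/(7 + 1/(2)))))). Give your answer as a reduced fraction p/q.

a_0 = 5: 5/1
a_1 = 1: 6/1
a_2 = 7: 47/8
a_3 = 1: 53/9
a_4 = 57: 3068/521
a_5 = 7: 21529/3656
a_6 = 2: 46126/7833

46126/7833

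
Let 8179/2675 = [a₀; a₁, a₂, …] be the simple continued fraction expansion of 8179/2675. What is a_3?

1

⌊8179/2675⌋ = 3, remainder 154
⌊2675/154⌋ = 17, remainder 57
⌊154/57⌋ = 2, remainder 40
⌊57/40⌋ = 1, remainder 17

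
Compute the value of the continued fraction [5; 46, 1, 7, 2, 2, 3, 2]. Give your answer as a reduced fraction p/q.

Start with 2.
3 + 1/(2/1) = 3 + 1/2 = 7/2
2 + 1/(7/2) = 2 + 2/7 = 16/7
2 + 1/(16/7) = 2 + 7/16 = 39/16
7 + 1/(39/16) = 7 + 16/39 = 289/39
1 + 1/(289/39) = 1 + 39/289 = 328/289
46 + 1/(328/289) = 46 + 289/328 = 15377/328
5 + 1/(15377/328) = 5 + 328/15377 = 77213/15377

77213/15377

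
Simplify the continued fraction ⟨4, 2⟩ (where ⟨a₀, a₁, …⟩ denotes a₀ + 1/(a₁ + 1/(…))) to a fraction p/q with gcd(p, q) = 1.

9/2

Use the convergent recurrence hₖ = aₖ·hₖ₋₁ + hₖ₋₂ (and likewise for the denominators kₖ):
a_0 = 4: 4/1
a_1 = 2: 9/2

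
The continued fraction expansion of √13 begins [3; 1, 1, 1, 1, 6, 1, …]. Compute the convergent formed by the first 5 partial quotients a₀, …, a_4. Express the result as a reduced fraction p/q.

18/5

Compute successive convergents:
a_0 = 3: 3/1
a_1 = 1: 4/1
a_2 = 1: 7/2
a_3 = 1: 11/3
a_4 = 1: 18/5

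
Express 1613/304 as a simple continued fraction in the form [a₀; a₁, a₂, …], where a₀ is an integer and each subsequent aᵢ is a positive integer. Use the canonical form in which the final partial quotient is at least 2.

[5; 3, 3, 1, 2, 1, 1, 3]

Apply division with remainder until the remainder is 0:
⌊1613/304⌋ = 5, remainder 93
⌊304/93⌋ = 3, remainder 25
⌊93/25⌋ = 3, remainder 18
⌊25/18⌋ = 1, remainder 7
⌊18/7⌋ = 2, remainder 4
⌊7/4⌋ = 1, remainder 3
⌊4/3⌋ = 1, remainder 1
⌊3/1⌋ = 3, remainder 0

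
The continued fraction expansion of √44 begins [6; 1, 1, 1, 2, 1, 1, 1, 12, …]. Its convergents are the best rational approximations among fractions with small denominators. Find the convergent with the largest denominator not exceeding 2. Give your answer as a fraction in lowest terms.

13/2

List convergents until the denominator exceeds the bound:
a_0 = 6: 6/1  (≤ bound)
a_1 = 1: 7/1  (≤ bound)
a_2 = 1: 13/2  (≤ bound)
a_3 = 1: 20/3  (> 2, stop)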